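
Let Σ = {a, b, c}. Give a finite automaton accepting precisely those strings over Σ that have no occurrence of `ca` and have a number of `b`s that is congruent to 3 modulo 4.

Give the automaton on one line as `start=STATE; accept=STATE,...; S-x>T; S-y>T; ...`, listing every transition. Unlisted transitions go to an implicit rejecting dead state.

Handle the two conditions separately and then intersect. One (3 states) tracks partial matches of the forbidden pattern `ca`; the other (4 states) tracks the count of `b`s modulo 4. Each combined state is a pair, one component from each; accept when both components accept. After merging equivalent states the machine shrinks.
A 9-state machine:
        a   b   c  
>  q0   q0  q1  q2 
   q1   q1  q3  q4 
   q2   q5  q1  q2 
   q3   q3  q6  q7 
   q4   q5  q3  q4 
   q5   q5  q5  q5 
 * q6   q6  q0  q8 
   q7   q5  q6  q7 
 * q8   q5  q0  q8 
(> = start, * = accepting)

start=q0; accept=q6,q8; q0-a>q0; q0-b>q1; q0-c>q2; q1-a>q1; q1-b>q3; q1-c>q4; q2-a>q5; q2-b>q1; q2-c>q2; q3-a>q3; q3-b>q6; q3-c>q7; q4-a>q5; q4-b>q3; q4-c>q4; q5-a>q5; q5-b>q5; q5-c>q5; q6-a>q6; q6-b>q0; q6-c>q8; q7-a>q5; q7-b>q6; q7-c>q7; q8-a>q5; q8-b>q0; q8-c>q8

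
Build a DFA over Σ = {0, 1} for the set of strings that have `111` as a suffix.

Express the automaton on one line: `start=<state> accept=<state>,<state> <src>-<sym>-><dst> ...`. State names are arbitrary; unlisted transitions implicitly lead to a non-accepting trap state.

start=A accept=D A-0->A A-1->B B-0->A B-1->C C-0->A C-1->D D-0->A D-1->D

Let each state record the length of the longest suffix of the input read so far that is also a prefix of `111`. B means the last symbol is `1`; C means the last 2 symbols are `11`; D means the last 3 symbols are `111`. Accept only at D, where the string currently ends in `111`.
A 4-state machine:
       0  1 
>  A   A  B 
   B   A  C 
   C   A  D 
 * D   A  D 
(> = start, * = accepting)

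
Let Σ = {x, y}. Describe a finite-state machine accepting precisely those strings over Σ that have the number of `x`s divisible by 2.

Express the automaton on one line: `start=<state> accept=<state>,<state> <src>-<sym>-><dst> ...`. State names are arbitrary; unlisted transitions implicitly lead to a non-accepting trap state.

start=q0 accept=q0 q0-x->q1 q0-y->q0 q1-x->q0 q1-y->q1

Keep the running count of `x`s modulo 2: each `x` advances along the cycle q0 → q1 → q0 while other symbols loop. Accept at q0.
With 2 states:
        x   y  
>* q0   q1  q0 
   q1   q0  q1 
(> = start, * = accepting)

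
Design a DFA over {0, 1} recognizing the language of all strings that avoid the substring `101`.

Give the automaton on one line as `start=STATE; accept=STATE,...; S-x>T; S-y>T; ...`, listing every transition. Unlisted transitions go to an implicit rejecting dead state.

This is the complement of 'contains `101`'. Use the same substring-matching states — q0 through q3 holding how much of `101` has just been matched — but flip the accepting set: everything except the trap q3 accepts.
With 4 states:
        0   1  
>* q0   q0  q1 
 * q1   q2  q1 
 * q2   q0  q3 
   q3   q3  q3 
(> = start, * = accepting)

start=q0; accept=q0,q1,q2; q0-0>q0; q0-1>q1; q1-0>q2; q1-1>q1; q2-0>q0; q2-1>q3; q3-0>q3; q3-1>q3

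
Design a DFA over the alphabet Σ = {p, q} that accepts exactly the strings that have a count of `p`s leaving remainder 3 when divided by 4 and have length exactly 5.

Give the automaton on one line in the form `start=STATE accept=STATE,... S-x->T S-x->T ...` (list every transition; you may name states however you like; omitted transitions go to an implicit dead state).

Run two small machines in parallel and take their product. One (4 states) tracks the count of `p`s modulo 4; the other (7 states) tracks the input length, saturating at 6. Each combined state is a pair, one component from each; accept when both components accept. Minimizing collapses redundant product states.
With 13 states:
          p    q  
>  s0     s1   s2 
   s1     s3   s4 
   s2     s4   s5 
   s3     s6   s7 
   s4     s7   s8 
   s5     s8   s9 
   s6     s9  s10 
   s7    s10  s11 
   s8    s11   s9 
   s9     s9   s9 
   s10    s9  s12 
   s11   s12   s9 
 * s12    s9   s9 
(> = start, * = accepting)

start=s0 accept=s12 s0-p->s1 s0-q->s2 s1-p->s3 s1-q->s4 s2-p->s4 s2-q->s5 s3-p->s6 s3-q->s7 s4-p->s7 s4-q->s8 s5-p->s8 s5-q->s9 s6-p->s9 s6-q->s10 s7-p->s10 s7-q->s11 s8-p->s11 s8-q->s9 s9-p->s9 s9-q->s9 s10-p->s9 s10-q->s12 s11-p->s12 s11-q->s9 s12-p->s9 s12-q->s9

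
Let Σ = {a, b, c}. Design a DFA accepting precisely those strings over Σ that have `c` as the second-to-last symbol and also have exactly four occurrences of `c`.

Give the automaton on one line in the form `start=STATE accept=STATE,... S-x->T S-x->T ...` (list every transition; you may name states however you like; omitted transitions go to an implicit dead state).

Run two small machines in parallel and take their product. The first has 13 states tracking the last 2 symbols read; the second has 6 states tracking the count of `c`s, saturating at 5. A product state is a pair (one from each), accepting exactly when both do. Minimizing collapses redundant product states.
9 states suffice.
        a   b   c  
>  q0   q0  q0  q1 
   q1   q1  q1  q2 
   q2   q2  q2  q3 
   q3   q4  q4  q5 
   q4   q4  q4  q6 
 * q5   q7  q7  q8 
   q6   q7  q7  q8 
 * q7   q8  q8  q8 
   q8   q8  q8  q8 
(> = start, * = accepting)

start=q0 accept=q5,q7 q0-a->q0 q0-b->q0 q0-c->q1 q1-a->q1 q1-b->q1 q1-c->q2 q2-a->q2 q2-b->q2 q2-c->q3 q3-a->q4 q3-b->q4 q3-c->q5 q4-a->q4 q4-b->q4 q4-c->q6 q5-a->q7 q5-b->q7 q5-c->q8 q6-a->q7 q6-b->q7 q6-c->q8 q7-a->q8 q7-b->q8 q7-c->q8 q8-a->q8 q8-b->q8 q8-c->q8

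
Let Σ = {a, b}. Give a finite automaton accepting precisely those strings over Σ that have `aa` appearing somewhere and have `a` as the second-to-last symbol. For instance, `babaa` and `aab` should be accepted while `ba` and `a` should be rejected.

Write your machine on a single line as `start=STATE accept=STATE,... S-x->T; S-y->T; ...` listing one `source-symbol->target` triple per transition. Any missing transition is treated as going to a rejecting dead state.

start=q0; accept=q2,q3; q0-a->q1; q0-b->q0; q1-a->q2; q1-b->q0; q2-a->q2; q2-b->q3; q3-a->q4; q3-b->q5; q4-a->q2; q4-b->q3; q5-a->q4; q5-b->q5

Run two small machines in parallel and take their product. The first has 3 states tracking whether and how much of `aa` has been seen; the second has 7 states tracking the last 2 symbols read. A product state is a pair (one from each), accepting exactly when both do. Minimizing collapses redundant product states.
A 6-state machine:
        a   b  
>  q0   q1  q0 
   q1   q2  q0 
 * q2   q2  q3 
 * q3   q4  q5 
   q4   q2  q3 
   q5   q4  q5 
(> = start, * = accepting)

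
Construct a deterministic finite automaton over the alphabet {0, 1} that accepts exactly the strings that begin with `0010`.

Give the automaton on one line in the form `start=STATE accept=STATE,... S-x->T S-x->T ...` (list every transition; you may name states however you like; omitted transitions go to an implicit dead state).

start=S0 accept=S4 S0-0->S1 S0-1->S5 S1-0->S2 S1-1->S5 S2-0->S5 S2-1->S3 S3-0->S4 S3-1->S5 S4-0->S4 S4-1->S4 S5-0->S5 S5-1->S5

Walk along `0010` while the input agrees: from S0 take `0` to S1, and so on. Any deviation drops to the rejecting sink S5. Once S4 is reached the prefix is confirmed and every continuation is accepted.
With 6 states:
        0   1  
>  S0   S1  S5 
   S1   S2  S5 
   S2   S5  S3 
   S3   S4  S5 
 * S4   S4  S4 
   S5   S5  S5 
(> = start, * = accepting)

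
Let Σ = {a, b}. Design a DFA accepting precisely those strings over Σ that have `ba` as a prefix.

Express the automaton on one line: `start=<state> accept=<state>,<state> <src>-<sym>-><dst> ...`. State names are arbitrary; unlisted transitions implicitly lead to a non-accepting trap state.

start=q0 accept=q2 q0-a->q3 q0-b->q1 q1-a->q2 q1-b->q3 q2-a->q2 q2-b->q2 q3-a->q3 q3-b->q3

Check the first 2 symbols one by one: q0 through q1 record how many have matched `ba` so far; any wrong symbol goes to the dead state q3. After all 2 match we enter the accepting sink q2.
With 4 states:
        a   b  
>  q0   q3  q1 
   q1   q2  q3 
 * q2   q2  q2 
   q3   q3  q3 
(> = start, * = accepting)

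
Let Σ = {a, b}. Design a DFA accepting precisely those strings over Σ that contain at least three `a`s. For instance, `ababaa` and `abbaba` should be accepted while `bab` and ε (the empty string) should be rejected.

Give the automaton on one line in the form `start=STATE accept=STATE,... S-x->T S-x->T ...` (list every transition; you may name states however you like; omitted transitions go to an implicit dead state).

start=S0 accept=S3,S4 S0-a->S1 S0-b->S0 S1-a->S2 S1-b->S1 S2-a->S3 S2-b->S2 S3-a->S4 S3-b->S3 S4-a->S4 S4-b->S4

Count `a`s, saturating at 4: states S0 through S3 mean 0 through 3 `a`s seen; S4 means more than 3. Each `a` increments (capped at S4); other symbols loop. Accept from {S3, S4}.
5 states suffice.
        a   b  
>  S0   S1  S0 
   S1   S2  S1 
   S2   S3  S2 
 * S3   S4  S3 
 * S4   S4  S4 
(> = start, * = accepting)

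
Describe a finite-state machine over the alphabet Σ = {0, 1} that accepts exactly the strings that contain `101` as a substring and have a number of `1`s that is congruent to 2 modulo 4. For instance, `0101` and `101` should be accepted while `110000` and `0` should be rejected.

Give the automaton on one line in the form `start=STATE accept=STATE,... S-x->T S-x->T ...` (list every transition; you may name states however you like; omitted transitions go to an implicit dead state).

Handle the two conditions separately and then intersect. The first has 4 states tracking whether and how much of `101` has been seen; the second has 4 states tracking the count of `1`s modulo 4. A product state is a pair (one from each), accepting exactly when both do.
With 16 states:
          0    1  
>  S0     S0   S1 
   S1     S2   S3 
   S2     S4   S5 
   S3     S6   S7 
   S4     S4   S3 
 * S5     S5   S8 
   S6     S9   S8 
   S7    S10  S11 
   S8     S8  S12 
   S9     S9   S7 
   S10   S13  S12 
   S11   S14   S1 
   S12   S12  S15 
   S13   S13  S11 
   S14    S0  S15 
   S15   S15   S5 
(> = start, * = accepting)

start=S0 accept=S5 S0-0->S0 S0-1->S1 S1-0->S2 S1-1->S3 S2-0->S4 S2-1->S5 S3-0->S6 S3-1->S7 S4-0->S4 S4-1->S3 S5-0->S5 S5-1->S8 S6-0->S9 S6-1->S8 S7-0->S10 S7-1->S11 S8-0->S8 S8-1->S12 S9-0->S9 S9-1->S7 S10-0->S13 S10-1->S12 S11-0->S14 S11-1->S1 S12-0->S12 S12-1->S15 S13-0->S13 S13-1->S11 S14-0->S0 S14-1->S15 S15-0->S15 S15-1->S5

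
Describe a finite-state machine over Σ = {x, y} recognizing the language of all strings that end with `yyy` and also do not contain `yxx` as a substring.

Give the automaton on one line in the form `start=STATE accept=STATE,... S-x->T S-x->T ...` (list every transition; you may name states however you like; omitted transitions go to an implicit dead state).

start=A accept=F A-x->A A-y->B B-x->C B-y->D C-x->E C-y->B D-x->C D-y->F E-x->E E-y->E F-x->C F-y->F

Build one automaton per condition and run them in lockstep. The first has 4 states tracking how much of the suffix `yyy` has currently been matched; the second has 4 states tracking partial matches of the forbidden pattern `yxx`. A product state is a pair (one from each), accepting exactly when both do. After merging equivalent states the machine shrinks.
With 6 states:
       x  y 
>  A   A  B 
   B   C  D 
   C   E  B 
   D   C  F 
   E   E  E 
 * F   C  F 
(> = start, * = accepting)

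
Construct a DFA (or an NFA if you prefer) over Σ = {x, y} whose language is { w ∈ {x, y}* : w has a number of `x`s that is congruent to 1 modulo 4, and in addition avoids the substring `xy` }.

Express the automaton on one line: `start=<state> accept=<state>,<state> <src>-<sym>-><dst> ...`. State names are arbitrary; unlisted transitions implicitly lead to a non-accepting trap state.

Handle the two conditions separately and then intersect. One (4 states) tracks the count of `x`s modulo 4; the other (3 states) tracks partial matches of the forbidden pattern `xy`. Each combined state is a pair, one component from each; accept when both components accept. After merging equivalent states the machine shrinks.
With 6 states:
        x   y  
>  q0   q1  q0 
 * q1   q2  q3 
   q2   q4  q3 
   q3   q3  q3 
   q4   q5  q3 
   q5   q1  q3 
(> = start, * = accepting)

start=q0 accept=q1 q0-x->q1 q0-y->q0 q1-x->q2 q1-y->q3 q2-x->q4 q2-y->q3 q3-x->q3 q3-y->q3 q4-x->q5 q4-y->q3 q5-x->q1 q5-y->q3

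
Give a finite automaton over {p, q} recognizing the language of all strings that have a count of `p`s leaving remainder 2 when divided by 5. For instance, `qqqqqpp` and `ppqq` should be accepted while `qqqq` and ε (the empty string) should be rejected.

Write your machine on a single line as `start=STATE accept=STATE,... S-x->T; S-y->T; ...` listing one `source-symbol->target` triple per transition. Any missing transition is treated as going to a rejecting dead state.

Keep the running count of `p`s modulo 5: each `p` advances along the cycle S0 → S1 → S2 → S3 → S4 → S0 while other symbols loop. Accept at S2.
With 5 states:
        p   q  
>  S0   S1  S0 
   S1   S2  S1 
 * S2   S3  S2 
   S3   S4  S3 
   S4   S0  S4 
(> = start, * = accepting)

start=S0; accept=S2; S0-p->S1; S0-q->S0; S1-p->S2; S1-q->S1; S2-p->S3; S2-q->S2; S3-p->S4; S3-q->S3; S4-p->S0; S4-q->S4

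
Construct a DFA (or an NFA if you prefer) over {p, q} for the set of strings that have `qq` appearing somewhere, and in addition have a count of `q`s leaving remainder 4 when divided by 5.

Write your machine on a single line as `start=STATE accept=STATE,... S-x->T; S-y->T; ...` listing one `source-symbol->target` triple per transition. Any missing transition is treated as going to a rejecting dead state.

Handle the two conditions separately and then intersect. The first has 3 states tracking whether and how much of `qq` has been seen; the second has 5 states tracking the count of `q`s modulo 5. A product state is a pair (one from each), accepting exactly when both do.
A 15-state machine:
          p    q  
>  s0     s0   s1 
   s1     s2   s3 
   s2     s2   s4 
   s3     s3   s5 
   s4     s6   s5 
   s5     s5   s7 
   s6     s6   s8 
 * s7     s7   s9 
   s8    s10   s7 
   s9     s9  s11 
   s10   s10  s12 
   s11   s11   s3 
   s12   s13   s9 
   s13   s13  s14 
   s14    s0  s11 
(> = start, * = accepting)

start=s0; accept=s7; s0-p->s0; s0-q->s1; s1-p->s2; s1-q->s3; s2-p->s2; s2-q->s4; s3-p->s3; s3-q->s5; s4-p->s6; s4-q->s5; s5-p->s5; s5-q->s7; s6-p->s6; s6-q->s8; s7-p->s7; s7-q->s9; s8-p->s10; s8-q->s7; s9-p->s9; s9-q->s11; s10-p->s10; s10-q->s12; s11-p->s11; s11-q->s3; s12-p->s13; s12-q->s9; s13-p->s13; s13-q->s14; s14-p->s0; s14-q->s11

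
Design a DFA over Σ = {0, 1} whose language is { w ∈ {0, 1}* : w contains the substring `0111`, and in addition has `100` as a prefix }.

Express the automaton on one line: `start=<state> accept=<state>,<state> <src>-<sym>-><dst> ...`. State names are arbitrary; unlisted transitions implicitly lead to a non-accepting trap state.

start=A accept=H A-0->B A-1->C B-0->B B-1->B C-0->D C-1->B D-0->E D-1->B E-0->E E-1->F F-0->E F-1->G G-0->E G-1->H H-0->H H-1->H

Run two small machines in parallel and take their product. The first has 5 states tracking whether and how much of `0111` has been seen; the second has 5 states tracking whether the input so far still matches the prefix `100`. A product state is a pair (one from each), accepting exactly when both do. Minimizing collapses redundant product states.
With 8 states:
       0  1 
>  A   B  C 
   B   B  B 
   C   D  B 
   D   E  B 
   E   E  F 
   F   E  G 
   G   E  H 
 * H   H  H 
(> = start, * = accepting)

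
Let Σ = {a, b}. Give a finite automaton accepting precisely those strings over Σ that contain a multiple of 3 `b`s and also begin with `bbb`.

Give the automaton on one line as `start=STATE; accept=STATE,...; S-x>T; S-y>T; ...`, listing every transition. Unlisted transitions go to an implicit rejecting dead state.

Run two small machines in parallel and take their product. The first has 3 states tracking the count of `b`s modulo 3; the second has 5 states tracking whether the input so far still matches the prefix `bbb`. A product state is a pair (one from each), accepting exactly when both do. After merging equivalent states the machine shrinks.
With 7 states:
        a   b  
>  q0   q1  q2 
   q1   q1  q1 
   q2   q1  q3 
   q3   q1  q4 
 * q4   q4  q5 
   q5   q5  q6 
   q6   q6  q4 
(> = start, * = accepting)

start=q0; accept=q4; q0-a>q1; q0-b>q2; q1-a>q1; q1-b>q1; q2-a>q1; q2-b>q3; q3-a>q1; q3-b>q4; q4-a>q4; q4-b>q5; q5-a>q5; q5-b>q6; q6-a>q6; q6-b>q4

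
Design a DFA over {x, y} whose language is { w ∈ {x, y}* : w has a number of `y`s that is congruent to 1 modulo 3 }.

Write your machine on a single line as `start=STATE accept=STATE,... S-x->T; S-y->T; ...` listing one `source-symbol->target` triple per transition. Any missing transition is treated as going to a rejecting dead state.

start=A; accept=B; A-x->A; A-y->B; B-x->B; B-y->C; C-x->C; C-y->A

Keep the running count of `y`s modulo 3: each `y` advances along the cycle A → B → C → A while other symbols loop. Accept at B.
With 3 states:
       x  y 
>  A   A  B 
 * B   B  C 
   C   C  A 
(> = start, * = accepting)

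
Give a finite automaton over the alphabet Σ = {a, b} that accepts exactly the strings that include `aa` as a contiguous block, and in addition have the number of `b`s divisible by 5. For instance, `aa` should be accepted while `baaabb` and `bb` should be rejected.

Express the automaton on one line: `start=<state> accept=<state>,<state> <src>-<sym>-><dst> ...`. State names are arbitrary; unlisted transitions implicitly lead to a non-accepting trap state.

start=S0 accept=S3 S0-a->S1 S0-b->S2 S1-a->S3 S1-b->S2 S2-a->S4 S2-b->S5 S3-a->S3 S3-b->S6 S4-a->S6 S4-b->S5 S5-a->S7 S5-b->S8 S6-a->S6 S6-b->S9 S7-a->S9 S7-b->S8 S8-a->S10 S8-b->S11 S9-a->S9 S9-b->S12 S10-a->S12 S10-b->S11 S11-a->S13 S11-b->S0 S12-a->S12 S12-b->S14 S13-a->S14 S13-b->S0 S14-a->S14 S14-b->S3

Build one automaton per condition and run them in lockstep. The first has 3 states tracking whether and how much of `aa` has been seen; the second has 5 states tracking the count of `b`s modulo 5. A product state is a pair (one from each), accepting exactly when both do.
With 15 states:
          a    b  
>  S0     S1   S2 
   S1     S3   S2 
   S2     S4   S5 
 * S3     S3   S6 
   S4     S6   S5 
   S5     S7   S8 
   S6     S6   S9 
   S7     S9   S8 
   S8    S10  S11 
   S9     S9  S12 
   S10   S12  S11 
   S11   S13   S0 
   S12   S12  S14 
   S13   S14   S0 
   S14   S14   S3 
(> = start, * = accepting)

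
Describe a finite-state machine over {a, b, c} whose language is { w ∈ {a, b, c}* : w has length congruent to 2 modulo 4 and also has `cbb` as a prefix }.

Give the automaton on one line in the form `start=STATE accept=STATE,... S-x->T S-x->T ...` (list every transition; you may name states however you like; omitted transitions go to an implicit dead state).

start=s0 accept=s10 s0-a->s1 s0-b->s1 s0-c->s2 s1-a->s3 s1-b->s3 s1-c->s3 s2-a->s3 s2-b->s4 s2-c->s3 s3-a->s5 s3-b->s5 s3-c->s5 s4-a->s5 s4-b->s6 s4-c->s5 s5-a->s7 s5-b->s7 s5-c->s7 s6-a->s8 s6-b->s8 s6-c->s8 s7-a->s1 s7-b->s1 s7-c->s1 s8-a->s9 s8-b->s9 s8-c->s9 s9-a->s10 s9-b->s10 s9-c->s10 s10-a->s6 s10-b->s6 s10-c->s6

Handle the two conditions separately and then intersect. The first has 4 states tracking the input length modulo 4; the second has 5 states tracking whether the input so far still matches the prefix `cbb`. A product state is a pair (one from each), accepting exactly when both do.
          a    b    c  
>  s0     s1   s1   s2 
   s1     s3   s3   s3 
   s2     s3   s4   s3 
   s3     s5   s5   s5 
   s4     s5   s6   s5 
   s5     s7   s7   s7 
   s6     s8   s8   s8 
   s7     s1   s1   s1 
   s8     s9   s9   s9 
   s9    s10  s10  s10 
 * s10    s6   s6   s6 
(> = start, * = accepting)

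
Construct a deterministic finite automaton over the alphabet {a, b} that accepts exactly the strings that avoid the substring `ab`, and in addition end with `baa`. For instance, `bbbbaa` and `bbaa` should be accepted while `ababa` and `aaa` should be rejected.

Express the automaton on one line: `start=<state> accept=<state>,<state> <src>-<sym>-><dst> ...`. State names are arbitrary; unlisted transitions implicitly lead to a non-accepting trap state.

start=q0 accept=q6 q0-a->q1 q0-b->q2 q1-a->q1 q1-b->q3 q2-a->q4 q2-b->q2 q3-a->q5 q3-b->q3 q4-a->q6 q4-b->q3 q5-a->q7 q5-b->q3 q6-a->q1 q6-b->q3 q7-a->q8 q7-b->q3 q8-a->q8 q8-b->q3

Build one automaton per condition and run them in lockstep. One (3 states) tracks partial matches of the forbidden pattern `ab`; the other (4 states) tracks how much of the suffix `baa` has currently been matched. Each combined state is a pair, one component from each; accept when both components accept.
        a   b  
>  q0   q1  q2 
   q1   q1  q3 
   q2   q4  q2 
   q3   q5  q3 
   q4   q6  q3 
   q5   q7  q3 
 * q6   q1  q3 
   q7   q8  q3 
   q8   q8  q3 
(> = start, * = accepting)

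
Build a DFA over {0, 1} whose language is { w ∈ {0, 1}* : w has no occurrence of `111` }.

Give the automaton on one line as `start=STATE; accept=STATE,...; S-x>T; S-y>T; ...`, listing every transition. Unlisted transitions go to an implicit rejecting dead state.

Track partial matches of the forbidden pattern `111`. State s3 is a dead state reached once `111` has occurred; every other state accepts. s0 means no part of `111` is currently matched.
A 4-state machine:
        0   1  
>* s0   s0  s1 
 * s1   s0  s2 
 * s2   s0  s3 
   s3   s3  s3 
(> = start, * = accepting)

start=s0; accept=s0,s1,s2; s0-0>s0; s0-1>s1; s1-0>s0; s1-1>s2; s2-0>s0; s2-1>s3; s3-0>s3; s3-1>s3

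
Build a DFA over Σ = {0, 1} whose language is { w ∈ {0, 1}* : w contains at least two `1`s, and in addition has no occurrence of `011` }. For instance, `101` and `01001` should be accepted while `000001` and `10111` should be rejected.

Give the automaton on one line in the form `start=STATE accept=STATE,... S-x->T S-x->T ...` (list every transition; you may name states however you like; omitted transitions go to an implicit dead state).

Handle the two conditions separately and then intersect. One (4 states) tracks the count of `1`s, saturating at 3; the other (4 states) tracks partial matches of the forbidden pattern `011`. Each combined state is a pair, one component from each; accept when both components accept.
13 states suffice.
          0    1  
>  S0     S1   S2 
   S1     S1   S3 
   S2     S4   S5 
   S3     S4   S6 
   S4     S4   S7 
 * S5     S8   S9 
   S6     S6  S10 
 * S7     S8  S10 
 * S8     S8  S11 
 * S9    S12   S9 
   S10   S10  S10 
 * S11   S12  S10 
 * S12   S12  S11 
(> = start, * = accepting)

start=S0 accept=S5,S7,S8,S9,S11,S12 S0-0->S1 S0-1->S2 S1-0->S1 S1-1->S3 S2-0->S4 S2-1->S5 S3-0->S4 S3-1->S6 S4-0->S4 S4-1->S7 S5-0->S8 S5-1->S9 S6-0->S6 S6-1->S10 S7-0->S8 S7-1->S10 S8-0->S8 S8-1->S11 S9-0->S12 S9-1->S9 S10-0->S10 S10-1->S10 S11-0->S12 S11-1->S10 S12-0->S12 S12-1->S11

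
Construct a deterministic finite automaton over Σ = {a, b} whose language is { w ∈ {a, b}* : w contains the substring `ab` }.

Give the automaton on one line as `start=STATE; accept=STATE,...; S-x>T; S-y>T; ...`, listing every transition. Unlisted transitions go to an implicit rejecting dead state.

Track how much of `ab` has been matched so far: state q0 is no progress, q2 is the absorbing accept state reached once `ab` has occurred. Intermediate states record partial matches; on a mismatch, fall back to the longest reusable overlap.
        a   b  
>  q0   q1  q0 
   q1   q1  q2 
 * q2   q2  q2 
(> = start, * = accepting)

start=q0; accept=q2; q0-a>q1; q0-b>q0; q1-a>q1; q1-b>q2; q2-a>q2; q2-b>q2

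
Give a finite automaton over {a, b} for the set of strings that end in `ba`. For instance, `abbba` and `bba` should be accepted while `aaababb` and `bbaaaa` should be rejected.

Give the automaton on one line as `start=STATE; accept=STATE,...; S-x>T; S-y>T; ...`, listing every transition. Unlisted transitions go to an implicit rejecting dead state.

Let each state record the length of the longest suffix of the input read so far that is also a prefix of `ba`. q1 means the last symbol is `b`; q2 means the last 2 symbols are `ba`. Accept only at q2, where the string currently ends in `ba`.
With 3 states:
        a   b  
>  q0   q0  q1 
   q1   q2  q1 
 * q2   q0  q1 
(> = start, * = accepting)

start=q0; accept=q2; q0-a>q0; q0-b>q1; q1-a>q2; q1-b>q1; q2-a>q0; q2-b>q1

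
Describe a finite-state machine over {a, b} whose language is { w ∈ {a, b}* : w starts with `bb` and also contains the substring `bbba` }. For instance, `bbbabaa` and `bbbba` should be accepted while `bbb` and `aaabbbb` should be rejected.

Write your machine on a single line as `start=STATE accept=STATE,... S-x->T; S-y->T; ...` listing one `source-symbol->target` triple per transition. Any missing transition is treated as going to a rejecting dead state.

Run two small machines in parallel and take their product. The first has 4 states tracking whether the input so far still matches the prefix `bb`; the second has 5 states tracking whether and how much of `bbba` has been seen. A product state is a pair (one from each), accepting exactly when both do. Equivalent product states are then merged.
An 8-state machine:
        a   b  
>  q0   q1  q2 
   q1   q1  q1 
   q2   q1  q3 
   q3   q4  q5 
   q4   q4  q6 
   q5   q7  q5 
   q6   q4  q3 
 * q7   q7  q7 
(> = start, * = accepting)

start=q0; accept=q7; q0-a->q1; q0-b->q2; q1-a->q1; q1-b->q1; q2-a->q1; q2-b->q3; q3-a->q4; q3-b->q5; q4-a->q4; q4-b->q6; q5-a->q7; q5-b->q5; q6-a->q4; q6-b->q3; q7-a->q7; q7-b->q7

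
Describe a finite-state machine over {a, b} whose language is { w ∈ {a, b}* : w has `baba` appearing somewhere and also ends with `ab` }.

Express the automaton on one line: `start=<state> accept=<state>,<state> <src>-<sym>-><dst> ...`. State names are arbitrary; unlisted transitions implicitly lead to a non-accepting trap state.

start=s0 accept=s5 s0-a->s0 s0-b->s1 s1-a->s2 s1-b->s1 s2-a->s0 s2-b->s3 s3-a->s4 s3-b->s1 s4-a->s4 s4-b->s5 s5-a->s4 s5-b->s6 s6-a->s4 s6-b->s6

Build one automaton per condition and run them in lockstep. The first has 5 states tracking whether and how much of `baba` has been seen; the second has 3 states tracking how much of the suffix `ab` has currently been matched. A product state is a pair (one from each), accepting exactly when both do. Minimizing collapses redundant product states.
        a   b  
>  s0   s0  s1 
   s1   s2  s1 
   s2   s0  s3 
   s3   s4  s1 
   s4   s4  s5 
 * s5   s4  s6 
   s6   s4  s6 
(> = start, * = accepting)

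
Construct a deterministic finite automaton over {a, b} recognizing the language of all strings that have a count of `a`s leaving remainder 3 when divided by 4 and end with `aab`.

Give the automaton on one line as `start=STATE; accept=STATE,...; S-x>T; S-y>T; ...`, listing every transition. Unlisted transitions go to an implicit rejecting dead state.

start=q0; accept=q8; q0-a>q1; q0-b>q0; q1-a>q2; q1-b>q3; q2-a>q4; q2-b>q5; q3-a>q6; q3-b>q3; q4-a>q7; q4-b>q8; q5-a>q9; q5-b>q10; q6-a>q4; q6-b>q10; q7-a>q11; q7-b>q12; q8-a>q13; q8-b>q14; q9-a>q7; q9-b>q14; q10-a>q9; q10-b>q10; q11-a>q2; q11-b>q15; q12-a>q1; q12-b>q0; q13-a>q11; q13-b>q0; q14-a>q13; q14-b>q14; q15-a>q6; q15-b>q3

Build one automaton per condition and run them in lockstep. One (4 states) tracks the count of `a`s modulo 4; the other (4 states) tracks how much of the suffix `aab` has currently been matched. Each combined state is a pair, one component from each; accept when both components accept.
A 16-state machine:
          a    b  
>  q0     q1   q0 
   q1     q2   q3 
   q2     q4   q5 
   q3     q6   q3 
   q4     q7   q8 
   q5     q9  q10 
   q6     q4  q10 
   q7    q11  q12 
 * q8    q13  q14 
   q9     q7  q14 
   q10    q9  q10 
   q11    q2  q15 
   q12    q1   q0 
   q13   q11   q0 
   q14   q13  q14 
   q15    q6   q3 
(> = start, * = accepting)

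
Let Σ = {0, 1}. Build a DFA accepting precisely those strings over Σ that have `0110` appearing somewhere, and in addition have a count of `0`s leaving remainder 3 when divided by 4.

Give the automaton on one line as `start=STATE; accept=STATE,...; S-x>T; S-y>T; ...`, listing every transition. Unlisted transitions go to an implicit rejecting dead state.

start=q0; accept=q14; q0-0>q1; q0-1>q0; q1-0>q2; q1-1>q3; q2-0>q4; q2-1>q5; q3-0>q2; q3-1>q6; q4-0>q7; q4-1>q8; q5-0>q4; q5-1>q9; q6-0>q10; q6-1>q11; q7-0>q1; q7-1>q12; q8-0>q7; q8-1>q13; q9-0>q14; q9-1>q15; q10-0>q14; q10-1>q10; q11-0>q2; q11-1>q11; q12-0>q1; q12-1>q16; q13-0>q17; q13-1>q18; q14-0>q17; q14-1>q14; q15-0>q4; q15-1>q15; q16-0>q19; q16-1>q0; q17-0>q19; q17-1>q17; q18-0>q7; q18-1>q18; q19-0>q10; q19-1>q19

Build one automaton per condition and run them in lockstep. The first has 5 states tracking whether and how much of `0110` has been seen; the second has 4 states tracking the count of `0`s modulo 4. A product state is a pair (one from each), accepting exactly when both do.
          0    1  
>  q0     q1   q0 
   q1     q2   q3 
   q2     q4   q5 
   q3     q2   q6 
   q4     q7   q8 
   q5     q4   q9 
   q6    q10  q11 
   q7     q1  q12 
   q8     q7  q13 
   q9    q14  q15 
   q10   q14  q10 
   q11    q2  q11 
   q12    q1  q16 
   q13   q17  q18 
 * q14   q17  q14 
   q15    q4  q15 
   q16   q19   q0 
   q17   q19  q17 
   q18    q7  q18 
   q19   q10  q19 
(> = start, * = accepting)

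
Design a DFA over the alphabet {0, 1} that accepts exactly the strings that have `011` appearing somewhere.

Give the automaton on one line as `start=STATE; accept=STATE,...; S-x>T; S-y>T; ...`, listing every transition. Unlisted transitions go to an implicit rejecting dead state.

States q0..q2 record the length of the longest prefix of `011` that matches the current input suffix. Reaching q3 means `011` has been seen, and we stay there forever. Accept from q3.
4 states suffice.
        0   1  
>  q0   q1  q0 
   q1   q1  q2 
   q2   q1  q3 
 * q3   q3  q3 
(> = start, * = accepting)

start=q0; accept=q3; q0-0>q1; q0-1>q0; q1-0>q1; q1-1>q2; q2-0>q1; q2-1>q3; q3-0>q3; q3-1>q3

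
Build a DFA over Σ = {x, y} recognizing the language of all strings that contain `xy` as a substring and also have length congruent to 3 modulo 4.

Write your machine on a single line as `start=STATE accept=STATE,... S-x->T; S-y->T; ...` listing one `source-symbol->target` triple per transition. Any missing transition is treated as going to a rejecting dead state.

start=S0; accept=S7; S0-x->S1; S0-y->S2; S1-x->S3; S1-y->S4; S2-x->S3; S2-y->S5; S3-x->S6; S3-y->S7; S4-x->S7; S4-y->S7; S5-x->S6; S5-y->S8; S6-x->S9; S6-y->S10; S7-x->S10; S7-y->S10; S8-x->S9; S8-y->S0; S9-x->S1; S9-y->S11; S10-x->S11; S10-y->S11; S11-x->S4; S11-y->S4

Handle the two conditions separately and then intersect. One (3 states) tracks whether and how much of `xy` has been seen; the other (4 states) tracks the input length modulo 4. Each combined state is a pair, one component from each; accept when both components accept.
12 states suffice.
          x    y  
>  S0     S1   S2 
   S1     S3   S4 
   S2     S3   S5 
   S3     S6   S7 
   S4     S7   S7 
   S5     S6   S8 
   S6     S9  S10 
 * S7    S10  S10 
   S8     S9   S0 
   S9     S1  S11 
   S10   S11  S11 
   S11    S4   S4 
(> = start, * = accepting)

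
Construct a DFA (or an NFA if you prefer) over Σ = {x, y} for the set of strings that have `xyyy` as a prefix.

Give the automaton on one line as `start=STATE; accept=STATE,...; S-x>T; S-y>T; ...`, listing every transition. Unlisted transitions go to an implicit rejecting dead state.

Check the first 4 symbols one by one: A through D record how many have matched `xyyy` so far; any wrong symbol goes to the dead state F. After all 4 match we enter the accepting sink E.
6 states suffice.
       x  y 
>  A   B  F 
   B   F  C 
   C   F  D 
   D   F  E 
 * E   E  E 
   F   F  F 
(> = start, * = accepting)

start=A; accept=E; A-x>B; A-y>F; B-x>F; B-y>C; C-x>F; C-y>D; D-x>F; D-y>E; E-x>E; E-y>E; F-x>F; F-y>F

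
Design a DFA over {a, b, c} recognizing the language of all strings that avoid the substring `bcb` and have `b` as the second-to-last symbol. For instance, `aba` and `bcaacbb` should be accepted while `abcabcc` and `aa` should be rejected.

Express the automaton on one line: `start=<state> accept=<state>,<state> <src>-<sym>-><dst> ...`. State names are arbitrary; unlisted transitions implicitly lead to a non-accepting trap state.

Build one automaton per condition and run them in lockstep. One (4 states) tracks partial matches of the forbidden pattern `bcb`; the other (13 states) tracks the last 2 symbols read. Each combined state is a pair, one component from each; accept when both components accept.
          a    b    c  
>  S0     S1   S2   S3 
   S1     S4   S5   S6 
   S2     S7   S8   S9 
   S3    S10  S11  S12 
   S4     S4   S5   S6 
   S5     S7   S8   S9 
   S6    S10  S11  S12 
 * S7     S4   S5   S6 
 * S8     S7   S8   S9 
 * S9    S10  S13  S12 
   S10    S4   S5   S6 
   S11    S7   S8   S9 
   S12   S10  S11  S12 
   S13   S14  S15  S16 
   S14   S17  S18  S19 
   S15   S14  S15  S16 
   S16   S20  S13  S21 
   S17   S17  S18  S19 
   S18   S14  S15  S16 
   S19   S20  S13  S21 
   S20   S17  S18  S19 
   S21   S20  S13  S21 
(> = start, * = accepting)

start=S0 accept=S7,S8,S9 S0-a->S1 S0-b->S2 S0-c->S3 S1-a->S4 S1-b->S5 S1-c->S6 S2-a->S7 S2-b->S8 S2-c->S9 S3-a->S10 S3-b->S11 S3-c->S12 S4-a->S4 S4-b->S5 S4-c->S6 S5-a->S7 S5-b->S8 S5-c->S9 S6-a->S10 S6-b->S11 S6-c->S12 S7-a->S4 S7-b->S5 S7-c->S6 S8-a->S7 S8-b->S8 S8-c->S9 S9-a->S10 S9-b->S13 S9-c->S12 S10-a->S4 S10-b->S5 S10-c->S6 S11-a->S7 S11-b->S8 S11-c->S9 S12-a->S10 S12-b->S11 S12-c->S12 S13-a->S14 S13-b->S15 S13-c->S16 S14-a->S17 S14-b->S18 S14-c->S19 S15-a->S14 S15-b->S15 S15-c->S16 S16-a->S20 S16-b->S13 S16-c->S21 S17-a->S17 S17-b->S18 S17-c->S19 S18-a->S14 S18-b->S15 S18-c->S16 S19-a->S20 S19-b->S13 S19-c->S21 S20-a->S17 S20-b->S18 S20-c->S19 S21-a->S20 S21-b->S13 S21-c->S21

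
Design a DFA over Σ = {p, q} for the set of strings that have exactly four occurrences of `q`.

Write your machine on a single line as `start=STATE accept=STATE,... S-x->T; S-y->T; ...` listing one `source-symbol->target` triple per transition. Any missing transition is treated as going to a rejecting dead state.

Count `q`s, saturating at 5: states s0 through s4 mean 0 through 4 `q`s seen; s5 means more than 4. Each `q` increments (capped at s5); other symbols loop. Accept from {s4}.
        p   q  
>  s0   s0  s1 
   s1   s1  s2 
   s2   s2  s3 
   s3   s3  s4 
 * s4   s4  s5 
   s5   s5  s5 
(> = start, * = accepting)

start=s0; accept=s4; s0-p->s0; s0-q->s1; s1-p->s1; s1-q->s2; s2-p->s2; s2-q->s3; s3-p->s3; s3-q->s4; s4-p->s4; s4-q->s5; s5-p->s5; s5-q->s5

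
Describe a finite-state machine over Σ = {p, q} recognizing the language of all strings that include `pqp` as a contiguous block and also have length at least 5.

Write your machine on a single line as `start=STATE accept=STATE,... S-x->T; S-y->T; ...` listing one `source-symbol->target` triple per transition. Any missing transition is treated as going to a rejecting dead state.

Build one automaton per condition and run them in lockstep. The first has 4 states tracking whether and how much of `pqp` has been seen; the second has 7 states tracking the input length, saturating at 6. A product state is a pair (one from each), accepting exactly when both do. Equivalent product states are then merged.
With 12 states:
          p    q  
>  s0     s1   s2 
   s1     s3   s4 
   s2     s3   s5 
   s3     s6   s7 
   s4     s8   s5 
   s5     s6   s5 
   s6     s6   s9 
   s7    s10   s5 
   s8    s10  s10 
   s9    s11   s5 
   s10   s11  s11 
 * s11   s11  s11 
(> = start, * = accepting)

start=s0; accept=s11; s0-p->s1; s0-q->s2; s1-p->s3; s1-q->s4; s2-p->s3; s2-q->s5; s3-p->s6; s3-q->s7; s4-p->s8; s4-q->s5; s5-p->s6; s5-q->s5; s6-p->s6; s6-q->s9; s7-p->s10; s7-q->s5; s8-p->s10; s8-q->s10; s9-p->s11; s9-q->s5; s10-p->s11; s10-q->s11; s11-p->s11; s11-q->s11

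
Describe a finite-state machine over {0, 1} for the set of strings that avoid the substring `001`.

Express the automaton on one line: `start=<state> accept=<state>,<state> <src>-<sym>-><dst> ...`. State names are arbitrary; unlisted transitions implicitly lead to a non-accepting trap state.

start=q0 accept=q0,q1,q2 q0-0->q1 q0-1->q0 q1-0->q2 q1-1->q0 q2-0->q2 q2-1->q3 q3-0->q3 q3-1->q3

Track partial matches of the forbidden pattern `001`. State q3 is a dead state reached once `001` has occurred; every other state accepts. q0 means no part of `001` is currently matched.
4 states suffice.
        0   1  
>* q0   q1  q0 
 * q1   q2  q0 
 * q2   q2  q3 
   q3   q3  q3 
(> = start, * = accepting)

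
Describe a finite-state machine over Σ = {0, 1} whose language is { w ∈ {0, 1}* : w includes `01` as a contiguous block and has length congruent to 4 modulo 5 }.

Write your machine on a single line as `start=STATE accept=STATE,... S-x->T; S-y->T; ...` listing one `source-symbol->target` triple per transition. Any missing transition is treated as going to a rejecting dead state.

start=A; accept=K; A-0->B; A-1->C; B-0->D; B-1->E; C-0->D; C-1->F; D-0->G; D-1->H; E-0->H; E-1->H; F-0->G; F-1->I; G-0->J; G-1->K; H-0->K; H-1->K; I-0->J; I-1->L; J-0->M; J-1->N; K-0->N; K-1->N; L-0->M; L-1->A; M-0->B; M-1->O; N-0->O; N-1->O; O-0->E; O-1->E

Handle the two conditions separately and then intersect. The first has 3 states tracking whether and how much of `01` has been seen; the second has 5 states tracking the input length modulo 5. A product state is a pair (one from each), accepting exactly when both do.
With 15 states:
       0  1 
>  A   B  C 
   B   D  E 
   C   D  F 
   D   G  H 
   E   H  H 
   F   G  I 
   G   J  K 
   H   K  K 
   I   J  L 
   J   M  N 
 * K   N  N 
   L   M  A 
   M   B  O 
   N   O  O 
   O   E  E 
(> = start, * = accepting)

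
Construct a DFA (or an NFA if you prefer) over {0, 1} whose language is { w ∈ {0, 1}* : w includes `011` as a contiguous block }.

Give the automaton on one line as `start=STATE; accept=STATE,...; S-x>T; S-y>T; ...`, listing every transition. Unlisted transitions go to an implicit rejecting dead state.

start=A; accept=D; A-0>B; A-1>A; B-0>B; B-1>C; C-0>B; C-1>D; D-0>D; D-1>D

States A..C record the length of the longest prefix of `011` that matches the current input suffix. Reaching D means `011` has been seen, and we stay there forever. Accept from D.
With 4 states:
       0  1 
>  A   B  A 
   B   B  C 
   C   B  D 
 * D   D  D 
(> = start, * = accepting)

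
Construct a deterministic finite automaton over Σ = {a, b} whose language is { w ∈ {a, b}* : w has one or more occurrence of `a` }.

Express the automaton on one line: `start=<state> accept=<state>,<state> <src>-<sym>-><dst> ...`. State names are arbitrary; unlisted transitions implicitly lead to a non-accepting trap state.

start=s0 accept=s1,s2 s0-a->s1 s0-b->s0 s1-a->s2 s1-b->s1 s2-a->s2 s2-b->s2

Only the number of `a`s matters, and only up to 2. Make a chain s0 → s1 → s2 advanced by each `a` (with s2 absorbing); every other symbol self-loops. The accepting set is {s1, s2}.
3 states suffice.
        a   b  
>  s0   s1  s0 
 * s1   s2  s1 
 * s2   s2  s2 
(> = start, * = accepting)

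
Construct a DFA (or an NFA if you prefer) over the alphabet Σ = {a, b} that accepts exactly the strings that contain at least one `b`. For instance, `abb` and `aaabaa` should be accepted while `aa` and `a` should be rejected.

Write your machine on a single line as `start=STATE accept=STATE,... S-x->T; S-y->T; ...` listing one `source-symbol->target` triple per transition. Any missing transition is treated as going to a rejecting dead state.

Count `b`s, saturating at 2: state S0 means no `b` yet, S1 means one `b` seen, S2 means more than one. Each `b` increments (capped at S2); other symbols loop. Accept from {S1, S2}.
A 3-state machine:
        a   b  
>  S0   S0  S1 
 * S1   S1  S2 
 * S2   S2  S2 
(> = start, * = accepting)

start=S0; accept=S1,S2; S0-a->S0; S0-b->S1; S1-a->S1; S1-b->S2; S2-a->S2; S2-b->S2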